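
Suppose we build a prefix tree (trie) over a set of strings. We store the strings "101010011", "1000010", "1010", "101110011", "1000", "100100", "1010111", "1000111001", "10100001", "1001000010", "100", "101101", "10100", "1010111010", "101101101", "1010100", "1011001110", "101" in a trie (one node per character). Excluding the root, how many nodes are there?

Trace insertions, counting only characters that open a new branch:
  "101010011" → 9 new (1, 0, 1, 0, 1, 0, 0, 1, 1)
  "1000010" → prefix "10" already present; 5 new (0, 0, 0, 1, 0)
  "1010" → prefix "1010" already present; 0 new (none)
  "101110011" → prefix "101" already present; 6 new (1, 1, 0, 0, 1, 1)
  "1000" → prefix "1000" already present; 0 new (none)
  "100100" → prefix "100" already present; 3 new (1, 0, 0)
  "1010111" → prefix "10101" already present; 2 new (1, 1)
  "1000111001" → prefix "1000" already present; 6 new (1, 1, 1, 0, 0, 1)
  "10100001" → prefix "1010" already present; 4 new (0, 0, 0, 1)
  "1001000010" → prefix "100100" already present; 4 new (0, 0, 1, 0)
  "100" → prefix "100" already present; 0 new (none)
  "101101" → prefix "1011" already present; 2 new (0, 1)
  "10100" → prefix "10100" already present; 0 new (none)
  "1010111010" → prefix "1010111" already present; 3 new (0, 1, 0)
  "101101101" → prefix "101101" already present; 3 new (1, 0, 1)
  "1010100" → prefix "1010100" already present; 0 new (none)
  "1011001110" → prefix "10110" already present; 5 new (0, 1, 1, 1, 0)
  "101" → prefix "101" already present; 0 new (none)
Total nodes = 9 + 5 + 0 + 6 + 0 + 3 + 2 + 6 + 4 + 4 + 0 + 2 + 0 + 3 + 3 + 0 + 5 + 0 = 52

52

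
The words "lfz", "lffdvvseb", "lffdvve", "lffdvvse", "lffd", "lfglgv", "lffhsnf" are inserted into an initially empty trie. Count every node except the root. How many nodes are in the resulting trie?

Count nodes per top-level branch (shared prefixes stored once):
  'l'-branch (lffd, lffdvve, lffdvvse, lffdvvseb, lffhsnf, lfglgv, lfz): 19 nodes
Sum: 19

19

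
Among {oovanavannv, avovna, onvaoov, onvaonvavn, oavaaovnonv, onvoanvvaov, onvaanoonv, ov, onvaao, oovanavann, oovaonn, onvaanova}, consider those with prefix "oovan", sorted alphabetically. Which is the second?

oovanavannv

Words with prefix "oovan", in lexicographic order: "oovanavann", "oovanavannv"
The 2nd is oovanavannv.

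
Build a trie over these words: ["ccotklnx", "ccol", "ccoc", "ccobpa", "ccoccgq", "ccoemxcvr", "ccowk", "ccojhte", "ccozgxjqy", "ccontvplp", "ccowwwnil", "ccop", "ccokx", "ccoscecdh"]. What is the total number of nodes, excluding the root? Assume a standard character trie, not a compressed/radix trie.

54

Insert word by word; a character creates a node only if that edge doesn't already exist:
  "ccotklnx" → 8 new (c, c, o, t, k, l, n, x)
  "ccol" → prefix "cco" already present; 1 new (l)
  "ccoc" → prefix "cco" already present; 1 new (c)
  "ccobpa" → prefix "cco" already present; 3 new (b, p, a)
  "ccoccgq" → prefix "ccoc" already present; 3 new (c, g, q)
  "ccoemxcvr" → prefix "cco" already present; 6 new (e, m, x, c, v, r)
  "ccowk" → prefix "cco" already present; 2 new (w, k)
  "ccojhte" → prefix "cco" already present; 4 new (j, h, t, e)
  "ccozgxjqy" → prefix "cco" already present; 6 new (z, g, x, j, q, y)
  "ccontvplp" → prefix "cco" already present; 6 new (n, t, v, p, l, p)
  "ccowwwnil" → prefix "ccow" already present; 5 new (w, w, n, i, l)
  "ccop" → prefix "cco" already present; 1 new (p)
  "ccokx" → prefix "cco" already present; 2 new (k, x)
  "ccoscecdh" → prefix "cco" already present; 6 new (s, c, e, c, d, h)
Total nodes = 8 + 1 + 1 + 3 + 3 + 6 + 2 + 4 + 6 + 6 + 5 + 1 + 2 + 6 = 54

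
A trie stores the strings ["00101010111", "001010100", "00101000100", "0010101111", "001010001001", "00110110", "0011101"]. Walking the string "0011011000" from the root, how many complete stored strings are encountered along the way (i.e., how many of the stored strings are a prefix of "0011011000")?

1

Walk "0011011000" from the root; an end-of-word marker is hit whenever a stored word is a prefix of "0011011000".
Prefixes of the query that are stored words: "00110110"
Count: 1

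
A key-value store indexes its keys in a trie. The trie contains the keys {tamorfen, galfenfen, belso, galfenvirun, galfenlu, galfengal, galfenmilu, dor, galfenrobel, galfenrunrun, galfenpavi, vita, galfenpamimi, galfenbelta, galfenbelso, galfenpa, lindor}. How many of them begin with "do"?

1

Traverse to the node for "do", then collect every word in that subtree.
Matches: "dor"
Count: 1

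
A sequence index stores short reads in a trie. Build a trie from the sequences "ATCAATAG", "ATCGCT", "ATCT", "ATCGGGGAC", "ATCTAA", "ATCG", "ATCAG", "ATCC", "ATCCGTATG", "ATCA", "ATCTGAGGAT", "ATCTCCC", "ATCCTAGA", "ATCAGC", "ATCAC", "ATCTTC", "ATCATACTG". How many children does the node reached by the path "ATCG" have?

Follow the path "ATCG" to its node, then look at its outgoing edges.
Distinct next characters after "ATCG": C, G.
That node has 2 child edges.

2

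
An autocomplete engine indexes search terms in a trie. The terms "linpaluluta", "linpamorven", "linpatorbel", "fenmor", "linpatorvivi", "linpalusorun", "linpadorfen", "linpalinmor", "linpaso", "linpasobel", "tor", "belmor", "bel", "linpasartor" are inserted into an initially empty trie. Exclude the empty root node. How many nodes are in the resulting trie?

Trace insertions, counting only characters that open a new branch:
  "linpaluluta" → 11 new (l, i, n, p, a, l, u, l, u, t, a)
  "linpamorven" → prefix "linpa" already present; 6 new (m, o, r, v, e, n)
  "linpatorbel" → prefix "linpa" already present; 6 new (t, o, r, b, e, l)
  "fenmor" → 6 new (f, e, n, m, o, r)
  "linpatorvivi" → prefix "linpator" already present; 4 new (v, i, v, i)
  "linpalusorun" → prefix "linpalu" already present; 5 new (s, o, r, u, n)
  "linpadorfen" → prefix "linpa" already present; 6 new (d, o, r, f, e, n)
  "linpalinmor" → prefix "linpal" already present; 5 new (i, n, m, o, r)
  "linpaso" → prefix "linpa" already present; 2 new (s, o)
  "linpasobel" → prefix "linpaso" already present; 3 new (b, e, l)
  "tor" → 3 new (t, o, r)
  "belmor" → 6 new (b, e, l, m, o, r)
  "bel" → prefix "bel" already present; 0 new (none)
  "linpasartor" → prefix "linpas" already present; 5 new (a, r, t, o, r)
Total nodes = 11 + 6 + 6 + 6 + 4 + 5 + 6 + 5 + 2 + 3 + 3 + 6 + 0 + 5 = 68

68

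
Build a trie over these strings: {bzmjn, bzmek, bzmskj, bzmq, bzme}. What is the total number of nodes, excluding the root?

11

Trace insertions, counting only characters that open a new branch:
  "bzmjn" → 5 new (b, z, m, j, n)
  "bzmek" → prefix "bzm" already present; 2 new (e, k)
  "bzmskj" → prefix "bzm" already present; 3 new (s, k, j)
  "bzmq" → prefix "bzm" already present; 1 new (q)
  "bzme" → prefix "bzme" already present; 0 new (none)
Total nodes = 5 + 2 + 3 + 1 + 0 = 11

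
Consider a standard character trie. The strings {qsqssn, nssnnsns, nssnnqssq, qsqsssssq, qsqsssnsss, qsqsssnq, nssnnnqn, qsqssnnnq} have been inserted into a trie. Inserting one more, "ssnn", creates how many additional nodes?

4

No existing word starts with "s", so every character of "ssnn" needs a new node.
4 − 0 = 4 new nodes.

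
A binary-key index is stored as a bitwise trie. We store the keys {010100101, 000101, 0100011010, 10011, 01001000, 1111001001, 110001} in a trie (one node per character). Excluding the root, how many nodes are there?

43

For each word, the new-node count is its length minus the longest prefix already in the trie:
  "010100101" → 9 new (0, 1, 0, 1, 0, 0, 1, 0, 1)
  "000101" → prefix "0" already present; 5 new (0, 0, 1, 0, 1)
  "0100011010" → prefix "010" already present; 7 new (0, 0, 1, 1, 0, 1, 0)
  "10011" → 5 new (1, 0, 0, 1, 1)
  "01001000" → prefix "0100" already present; 4 new (1, 0, 0, 0)
  "1111001001" → prefix "1" already present; 9 new (1, 1, 1, 0, 0, 1, 0, 0, 1)
  "110001" → prefix "11" already present; 4 new (0, 0, 0, 1)
Total nodes = 9 + 5 + 7 + 5 + 4 + 9 + 4 = 43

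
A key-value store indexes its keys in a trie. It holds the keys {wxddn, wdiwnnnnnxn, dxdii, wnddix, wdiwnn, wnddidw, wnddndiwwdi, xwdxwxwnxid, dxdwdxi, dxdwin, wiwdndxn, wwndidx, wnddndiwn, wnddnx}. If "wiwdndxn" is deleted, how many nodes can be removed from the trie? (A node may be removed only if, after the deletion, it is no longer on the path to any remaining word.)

7

A node on "wiwdndxn"'s path can go only if nothing else ends at it or branches off below it.
The suffix "iwdndxn" (7 nodes) is used only by "wiwdndxn"; the node for "w" still has the child "x", so pruning stops there.
Nodes removed: 7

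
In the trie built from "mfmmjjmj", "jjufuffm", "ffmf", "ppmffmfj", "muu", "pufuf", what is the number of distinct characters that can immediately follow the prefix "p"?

2

The children of the "p" node are the distinct next characters among strings starting with "p".
Distinct next characters after "p": p, u.
That node has 2 child edges.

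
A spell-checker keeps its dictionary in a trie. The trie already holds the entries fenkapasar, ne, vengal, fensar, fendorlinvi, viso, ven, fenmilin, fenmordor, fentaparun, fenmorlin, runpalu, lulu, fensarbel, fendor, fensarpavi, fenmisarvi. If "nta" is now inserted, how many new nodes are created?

"n" is already a path in the trie; the remaining "ta" must be added.
New nodes needed: |"nta"| − 1 = 3 − 1 = 2.

2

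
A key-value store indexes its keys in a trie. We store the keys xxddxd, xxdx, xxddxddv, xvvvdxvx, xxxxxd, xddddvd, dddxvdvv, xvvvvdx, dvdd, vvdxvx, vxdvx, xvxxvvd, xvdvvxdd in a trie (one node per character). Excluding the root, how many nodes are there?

Trace insertions, counting only characters that open a new branch:
  "xxddxd" → 6 new (x, x, d, d, x, d)
  "xxdx" → prefix "xxd" already present; 1 new (x)
  "xxddxddv" → prefix "xxddxd" already present; 2 new (d, v)
  "xvvvdxvx" → prefix "x" already present; 7 new (v, v, v, d, x, v, x)
  "xxxxxd" → prefix "xx" already present; 4 new (x, x, x, d)
  "xddddvd" → prefix "x" already present; 6 new (d, d, d, d, v, d)
  "dddxvdvv" → 8 new (d, d, d, x, v, d, v, v)
  "xvvvvdx" → prefix "xvvv" already present; 3 new (v, d, x)
  "dvdd" → prefix "d" already present; 3 new (v, d, d)
  "vvdxvx" → 6 new (v, v, d, x, v, x)
  "vxdvx" → prefix "v" already present; 4 new (x, d, v, x)
  "xvxxvvd" → prefix "xv" already present; 5 new (x, x, v, v, d)
  "xvdvvxdd" → prefix "xv" already present; 6 new (d, v, v, x, d, d)
Total nodes = 6 + 1 + 2 + 7 + 4 + 6 + 8 + 3 + 3 + 6 + 4 + 5 + 6 = 61

61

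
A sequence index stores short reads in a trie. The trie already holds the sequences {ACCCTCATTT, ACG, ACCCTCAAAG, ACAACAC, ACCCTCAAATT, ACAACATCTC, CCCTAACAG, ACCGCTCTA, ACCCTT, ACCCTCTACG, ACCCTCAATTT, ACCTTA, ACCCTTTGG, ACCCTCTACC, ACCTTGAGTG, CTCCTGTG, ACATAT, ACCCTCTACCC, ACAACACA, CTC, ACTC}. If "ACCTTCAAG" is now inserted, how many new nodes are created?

Walking "ACCTTCAAG" from the root, the first 5 characters ("ACCTT") follow existing edges; "C" is the first miss.
So 9 − 5 = 4 new nodes.

4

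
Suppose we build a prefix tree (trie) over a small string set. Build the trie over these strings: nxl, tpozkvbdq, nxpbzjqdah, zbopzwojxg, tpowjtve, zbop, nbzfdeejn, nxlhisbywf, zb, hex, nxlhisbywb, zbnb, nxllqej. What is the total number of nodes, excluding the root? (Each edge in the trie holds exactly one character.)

60

Count nodes per top-level branch (shared prefixes stored once):
  'h'-branch (hex): 3 nodes
  'n'-branch (nbzfdeejn, nxl, nxlhisbywb, nxlhisbywf, nxllqej, nxpbzjqdah): 31 nodes
  't'-branch (tpowjtve, tpozkvbdq): 14 nodes
  'z'-branch (zb, zbnb, zbop, zbopzwojxg): 12 nodes
Sum: 60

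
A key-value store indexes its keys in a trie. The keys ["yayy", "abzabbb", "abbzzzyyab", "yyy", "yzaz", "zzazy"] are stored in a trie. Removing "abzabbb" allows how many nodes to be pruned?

After clearing the end-marker at "abzabbb", prune upward until reaching a node still needed by another word.
The suffix "zabbb" (5 nodes) is used only by "abzabbb"; the node for "ab" still has the child "b", so pruning stops there.
Nodes removed: 5

5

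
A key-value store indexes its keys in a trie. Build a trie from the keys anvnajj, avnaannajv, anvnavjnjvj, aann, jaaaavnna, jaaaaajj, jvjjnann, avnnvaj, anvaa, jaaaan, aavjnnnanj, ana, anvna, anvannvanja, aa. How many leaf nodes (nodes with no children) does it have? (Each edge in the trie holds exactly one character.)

13

Leaves are exactly the stored words that no other stored word extends.
Those words: "aann", "aavjnnnanj", "ana", "anvaa", "anvannvanja", "anvnajj", "anvnavjnjvj", "avnaannajv", "avnnvaj", "jaaaaajj", "jaaaan", "jaaaavnna", "jvjjnann"
Leaf count: 13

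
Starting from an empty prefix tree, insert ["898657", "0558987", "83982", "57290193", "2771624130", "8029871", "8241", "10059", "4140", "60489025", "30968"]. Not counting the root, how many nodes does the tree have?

66

For each word, the new-node count is its length minus the longest prefix already in the trie:
  "898657" → 6 new (8, 9, 8, 6, 5, 7)
  "0558987" → 7 new (0, 5, 5, 8, 9, 8, 7)
  "83982" → prefix "8" already present; 4 new (3, 9, 8, 2)
  "57290193" → 8 new (5, 7, 2, 9, 0, 1, 9, 3)
  "2771624130" → 10 new (2, 7, 7, 1, 6, 2, 4, 1, 3, 0)
  "8029871" → prefix "8" already present; 6 new (0, 2, 9, 8, 7, 1)
  "8241" → prefix "8" already present; 3 new (2, 4, 1)
  "10059" → 5 new (1, 0, 0, 5, 9)
  "4140" → 4 new (4, 1, 4, 0)
  "60489025" → 8 new (6, 0, 4, 8, 9, 0, 2, 5)
  "30968" → 5 new (3, 0, 9, 6, 8)
Total nodes = 6 + 7 + 4 + 8 + 10 + 6 + 3 + 5 + 4 + 8 + 5 = 66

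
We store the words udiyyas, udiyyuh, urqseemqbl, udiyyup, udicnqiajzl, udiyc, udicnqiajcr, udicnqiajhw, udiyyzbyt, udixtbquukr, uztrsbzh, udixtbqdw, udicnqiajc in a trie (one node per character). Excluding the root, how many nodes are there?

53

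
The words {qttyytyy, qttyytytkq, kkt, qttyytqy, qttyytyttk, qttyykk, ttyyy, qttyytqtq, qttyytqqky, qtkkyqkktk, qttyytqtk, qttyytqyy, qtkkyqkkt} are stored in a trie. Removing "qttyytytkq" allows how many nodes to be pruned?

Walk "qttyytytkq" from the leaf back toward the root, removing each node that no remaining word uses.
The suffix "kq" (2 nodes) is used only by "qttyytytkq"; the node for "qttyytyt" still has the child "t", so pruning stops there.
Nodes removed: 2

2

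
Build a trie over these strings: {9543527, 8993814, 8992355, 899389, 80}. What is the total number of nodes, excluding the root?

20

Insert word by word; a character creates a node only if that edge doesn't already exist:
  "9543527" → 7 new (9, 5, 4, 3, 5, 2, 7)
  "8993814" → 7 new (8, 9, 9, 3, 8, 1, 4)
  "8992355" → prefix "899" already present; 4 new (2, 3, 5, 5)
  "899389" → prefix "89938" already present; 1 new (9)
  "80" → prefix "8" already present; 1 new (0)
Total nodes = 7 + 7 + 4 + 1 + 1 = 20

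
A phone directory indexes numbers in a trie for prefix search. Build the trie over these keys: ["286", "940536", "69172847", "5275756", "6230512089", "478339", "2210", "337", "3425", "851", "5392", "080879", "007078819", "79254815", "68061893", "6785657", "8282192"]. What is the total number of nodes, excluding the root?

95

Count nodes per top-level branch (shared prefixes stored once):
  '0'-branch (007078819, 080879): 14 nodes
  '2'-branch (2210, 286): 6 nodes
  '3'-branch (337, 3425): 6 nodes
  '4'-branch (478339): 6 nodes
  '5'-branch (5275756, 5392): 10 nodes
  '6'-branch (6230512089, 6785657, 68061893, 69172847): 30 nodes
  '7'-branch (79254815): 8 nodes
  '8'-branch (8282192, 851): 9 nodes
  '9'-branch (940536): 6 nodes
Sum: 95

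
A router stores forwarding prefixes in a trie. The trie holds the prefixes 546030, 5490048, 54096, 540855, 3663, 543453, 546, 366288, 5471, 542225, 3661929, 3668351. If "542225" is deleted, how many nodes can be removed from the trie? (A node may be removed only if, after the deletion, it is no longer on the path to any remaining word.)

4

After clearing the end-marker at "542225", prune upward until reaching a node still needed by another word.
The suffix "2225" (4 nodes) is used only by "542225"; the node for "54" still has the child "6", so pruning stops there.
Nodes removed: 4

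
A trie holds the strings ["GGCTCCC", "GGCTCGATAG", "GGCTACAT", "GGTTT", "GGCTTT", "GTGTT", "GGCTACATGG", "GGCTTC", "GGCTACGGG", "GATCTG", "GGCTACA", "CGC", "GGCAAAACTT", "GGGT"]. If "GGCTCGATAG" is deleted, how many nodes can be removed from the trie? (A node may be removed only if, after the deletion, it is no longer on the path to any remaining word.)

5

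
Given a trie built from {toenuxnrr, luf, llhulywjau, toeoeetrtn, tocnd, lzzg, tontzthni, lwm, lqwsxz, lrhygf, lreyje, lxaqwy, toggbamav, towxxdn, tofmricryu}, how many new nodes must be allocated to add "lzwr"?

2

The longest prefix of "lzwr" already in the trie is "lz" (length 2).
New nodes needed: |"lzwr"| − 2 = 4 − 2 = 2.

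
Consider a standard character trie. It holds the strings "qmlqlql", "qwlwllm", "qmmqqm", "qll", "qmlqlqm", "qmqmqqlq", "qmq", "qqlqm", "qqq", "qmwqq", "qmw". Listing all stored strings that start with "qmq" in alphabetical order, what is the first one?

qmq

DFS of the "qmq" subtree visits, in order: "qmq", "qmqmqqlq"
The 1st is qmq.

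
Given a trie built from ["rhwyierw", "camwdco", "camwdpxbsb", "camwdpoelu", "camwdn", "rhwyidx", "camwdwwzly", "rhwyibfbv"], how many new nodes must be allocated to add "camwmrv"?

3

"camw" is already a path in the trie; the remaining "mrv" must be added.
New nodes needed: |"camwmrv"| − 4 = 7 − 4 = 3.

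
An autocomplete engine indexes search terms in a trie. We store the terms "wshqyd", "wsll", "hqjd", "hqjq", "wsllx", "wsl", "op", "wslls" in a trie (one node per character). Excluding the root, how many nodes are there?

17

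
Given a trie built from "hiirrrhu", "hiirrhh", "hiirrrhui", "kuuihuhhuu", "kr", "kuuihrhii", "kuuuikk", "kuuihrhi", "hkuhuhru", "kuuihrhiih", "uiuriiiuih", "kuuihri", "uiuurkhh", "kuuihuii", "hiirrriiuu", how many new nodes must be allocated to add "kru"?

The longest prefix of "kru" already in the trie is "kr" (length 2).
Each of the 1 remaining characters creates one node.

1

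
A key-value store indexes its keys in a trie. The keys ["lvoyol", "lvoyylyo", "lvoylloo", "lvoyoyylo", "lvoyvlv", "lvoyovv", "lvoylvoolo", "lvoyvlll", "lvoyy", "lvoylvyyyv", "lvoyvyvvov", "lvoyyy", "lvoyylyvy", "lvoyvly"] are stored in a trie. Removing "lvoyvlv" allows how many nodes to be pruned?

A node on "lvoyvlv"'s path can go only if nothing else ends at it or branches off below it.
The suffix "v" (1 node) is used only by "lvoyvlv"; the node for "lvoyvl" still has the child "l", so pruning stops there.
Nodes removed: 1

1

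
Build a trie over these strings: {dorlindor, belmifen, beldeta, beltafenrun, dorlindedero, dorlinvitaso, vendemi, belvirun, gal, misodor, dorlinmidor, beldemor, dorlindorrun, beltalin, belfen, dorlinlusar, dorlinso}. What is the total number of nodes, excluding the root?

86

For each word, the new-node count is its length minus the longest prefix already in the trie:
  "dorlindor" → 9 new (d, o, r, l, i, n, d, o, r)
  "belmifen" → 8 new (b, e, l, m, i, f, e, n)
  "beldeta" → prefix "bel" already present; 4 new (d, e, t, a)
  "beltafenrun" → prefix "bel" already present; 8 new (t, a, f, e, n, r, u, n)
  "dorlindedero" → prefix "dorlind" already present; 5 new (e, d, e, r, o)
  "dorlinvitaso" → prefix "dorlin" already present; 6 new (v, i, t, a, s, o)
  "vendemi" → 7 new (v, e, n, d, e, m, i)
  "belvirun" → prefix "bel" already present; 5 new (v, i, r, u, n)
  "gal" → 3 new (g, a, l)
  "misodor" → 7 new (m, i, s, o, d, o, r)
  "dorlinmidor" → prefix "dorlin" already present; 5 new (m, i, d, o, r)
  "beldemor" → prefix "belde" already present; 3 new (m, o, r)
  "dorlindorrun" → prefix "dorlindor" already present; 3 new (r, u, n)
  "beltalin" → prefix "belta" already present; 3 new (l, i, n)
  "belfen" → prefix "bel" already present; 3 new (f, e, n)
  "dorlinlusar" → prefix "dorlin" already present; 5 new (l, u, s, a, r)
  "dorlinso" → prefix "dorlin" already present; 2 new (s, o)
Total nodes = 9 + 8 + 4 + 8 + 5 + 6 + 7 + 5 + 3 + 7 + 5 + 3 + 3 + 3 + 3 + 5 + 2 = 86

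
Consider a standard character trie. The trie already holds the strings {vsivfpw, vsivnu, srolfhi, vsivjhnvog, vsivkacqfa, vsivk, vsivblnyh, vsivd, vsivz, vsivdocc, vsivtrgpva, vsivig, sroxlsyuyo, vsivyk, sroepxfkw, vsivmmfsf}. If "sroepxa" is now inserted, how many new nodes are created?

"sroepx" is already a path in the trie; the remaining "a" must be added.
So 7 − 6 = 1 new nodes.

1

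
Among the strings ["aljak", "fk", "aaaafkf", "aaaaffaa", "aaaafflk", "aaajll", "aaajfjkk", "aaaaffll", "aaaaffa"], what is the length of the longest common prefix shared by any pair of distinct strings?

Look for the deepest trie node that still has at least two words in its subtree.
e.g. "aaaaffa" and "aaaaffaa" share the prefix "aaaaffa" of length 7; no pair shares a longer one.
Longest shared-prefix length: 7

7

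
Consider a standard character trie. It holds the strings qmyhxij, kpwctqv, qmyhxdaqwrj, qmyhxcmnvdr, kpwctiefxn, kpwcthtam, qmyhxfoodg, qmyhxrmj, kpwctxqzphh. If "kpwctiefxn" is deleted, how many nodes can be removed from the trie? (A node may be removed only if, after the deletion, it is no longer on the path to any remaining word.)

After clearing the end-marker at "kpwctiefxn", prune upward until reaching a node still needed by another word.
The suffix "iefxn" (5 nodes) is used only by "kpwctiefxn"; the node for "kpwct" still has the child "q", so pruning stops there.
Nodes removed: 5

5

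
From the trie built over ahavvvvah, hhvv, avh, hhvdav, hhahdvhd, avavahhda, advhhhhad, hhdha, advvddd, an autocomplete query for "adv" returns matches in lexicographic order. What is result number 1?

advhhhhad

Words with prefix "adv", in lexicographic order: "advhhhhad", "advvddd"
The 1st is advhhhhad.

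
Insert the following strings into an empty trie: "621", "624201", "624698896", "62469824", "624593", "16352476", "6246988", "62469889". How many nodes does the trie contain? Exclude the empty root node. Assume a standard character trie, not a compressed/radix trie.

Trie structure (* marks end of a word):
(root)
├─ 1
│  └─ 6
│     └─ 3
│        └─ 5
│           └─ 2
│              └─ 4
│                 └─ 7
│                    └─ 6 *
└─ 6
   └─ 2
      ├─ 1 *
      └─ 4
         ├─ 2
         │  └─ 0
         │     └─ 1 *
         ├─ 5
         │  └─ 9
         │     └─ 3 *
         └─ 6
            └─ 9
               └─ 8
                  ├─ 2
                  │  └─ 4 *
                  └─ 8 *
                     └─ 9 *
                        └─ 6 *
Counting every labelled node above: 26.

26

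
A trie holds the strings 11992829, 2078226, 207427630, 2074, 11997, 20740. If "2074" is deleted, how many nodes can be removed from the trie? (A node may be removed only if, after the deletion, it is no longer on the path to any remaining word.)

Walk "2074" from the leaf back toward the root, removing each node that no remaining word uses.
Every node on "2074" is still needed (e.g. by "207427630"), so nothing is freed.
Nodes removed: 0

0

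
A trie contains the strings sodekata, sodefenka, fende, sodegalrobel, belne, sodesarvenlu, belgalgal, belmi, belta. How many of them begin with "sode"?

4

Traverse to the node for "sode", then collect every word in that subtree.
Words under "sode": sodefenka, sodegalrobel, sodekata, sodesarvenlu
Count: 4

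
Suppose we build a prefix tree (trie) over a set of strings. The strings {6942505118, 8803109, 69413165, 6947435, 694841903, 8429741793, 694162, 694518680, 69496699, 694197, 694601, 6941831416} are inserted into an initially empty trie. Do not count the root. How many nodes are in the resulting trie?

For each word, the new-node count is its length minus the longest prefix already in the trie:
  "6942505118" → 10 new (6, 9, 4, 2, 5, 0, 5, 1, 1, 8)
  "8803109" → 7 new (8, 8, 0, 3, 1, 0, 9)
  "69413165" → prefix "694" already present; 5 new (1, 3, 1, 6, 5)
  "6947435" → prefix "694" already present; 4 new (7, 4, 3, 5)
  "694841903" → prefix "694" already present; 6 new (8, 4, 1, 9, 0, 3)
  "8429741793" → prefix "8" already present; 9 new (4, 2, 9, 7, 4, 1, 7, 9, 3)
  "694162" → prefix "6941" already present; 2 new (6, 2)
  "694518680" → prefix "694" already present; 6 new (5, 1, 8, 6, 8, 0)
  "69496699" → prefix "694" already present; 5 new (9, 6, 6, 9, 9)
  "694197" → prefix "6941" already present; 2 new (9, 7)
  "694601" → prefix "694" already present; 3 new (6, 0, 1)
  "6941831416" → prefix "6941" already present; 6 new (8, 3, 1, 4, 1, 6)
Total nodes = 10 + 7 + 5 + 4 + 6 + 9 + 2 + 6 + 5 + 2 + 3 + 6 = 65

65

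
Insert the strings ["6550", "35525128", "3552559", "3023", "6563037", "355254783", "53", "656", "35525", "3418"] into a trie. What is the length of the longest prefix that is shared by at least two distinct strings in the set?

5

Equivalently: take the maximum, over all pairs, of their longest common prefix length.
"35525" and "35525128" agree on "35525" (5 characters) before diverging; nothing deeper is shared.
Longest shared-prefix length: 5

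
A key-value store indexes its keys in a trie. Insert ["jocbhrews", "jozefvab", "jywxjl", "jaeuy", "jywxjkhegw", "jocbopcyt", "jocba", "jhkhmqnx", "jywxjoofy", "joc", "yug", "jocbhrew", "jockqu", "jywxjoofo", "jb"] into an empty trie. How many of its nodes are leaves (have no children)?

A leaf is a node with no children — equivalently, the end of a word that is not a proper prefix of any other stored word.
Those words: "jaeuy", "jb", "jhkhmqnx", "jocba", "jocbhrews", "jocbopcyt", "jockqu", "jozefvab", "jywxjkhegw", "jywxjl", "jywxjoofo", "jywxjoofy", "yug"
Leaf count: 13

13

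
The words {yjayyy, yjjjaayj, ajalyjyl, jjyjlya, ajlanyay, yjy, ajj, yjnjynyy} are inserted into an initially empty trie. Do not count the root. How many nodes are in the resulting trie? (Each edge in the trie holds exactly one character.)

41

Count nodes per top-level branch (shared prefixes stored once):
  'a'-branch (ajalyjyl, ajj, ajlanyay): 15 nodes
  'j'-branch (jjyjlya): 7 nodes
  'y'-branch (yjayyy, yjjjaayj, yjnjynyy, yjy): 19 nodes
Sum: 41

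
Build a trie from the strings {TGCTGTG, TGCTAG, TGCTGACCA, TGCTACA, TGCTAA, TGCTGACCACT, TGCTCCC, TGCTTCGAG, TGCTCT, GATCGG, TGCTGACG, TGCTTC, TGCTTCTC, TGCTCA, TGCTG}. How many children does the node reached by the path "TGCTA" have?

3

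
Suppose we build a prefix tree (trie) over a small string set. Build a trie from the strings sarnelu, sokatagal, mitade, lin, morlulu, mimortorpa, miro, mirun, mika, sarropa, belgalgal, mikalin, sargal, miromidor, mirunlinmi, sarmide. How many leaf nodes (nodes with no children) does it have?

13

Leaves are exactly the stored words that no other stored word extends.
Those words: "belgalgal", "lin", "mikalin", "mimortorpa", "miromidor", "mirunlinmi", "mitade", "morlulu", "sargal", "sarmide", "sarnelu", "sarropa", "sokatagal"
Leaf count: 13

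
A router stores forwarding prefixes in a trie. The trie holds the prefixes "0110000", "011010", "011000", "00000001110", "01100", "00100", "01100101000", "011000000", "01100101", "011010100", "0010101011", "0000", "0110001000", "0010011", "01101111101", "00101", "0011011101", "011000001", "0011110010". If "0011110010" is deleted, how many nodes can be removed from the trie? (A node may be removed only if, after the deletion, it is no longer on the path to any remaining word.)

6

After clearing the end-marker at "0011110010", prune upward until reaching a node still needed by another word.
The suffix "110010" (6 nodes) is used only by "0011110010"; the node for "0011" still has the child "0", so pruning stops there.
Nodes removed: 6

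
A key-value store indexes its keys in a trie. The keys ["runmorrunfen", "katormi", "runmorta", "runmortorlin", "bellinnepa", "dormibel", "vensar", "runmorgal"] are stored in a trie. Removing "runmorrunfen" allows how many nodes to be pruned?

A node on "runmorrunfen"'s path can go only if nothing else ends at it or branches off below it.
The suffix "runfen" (6 nodes) is used only by "runmorrunfen"; the node for "runmor" still has the child "t", so pruning stops there.
Nodes removed: 6

6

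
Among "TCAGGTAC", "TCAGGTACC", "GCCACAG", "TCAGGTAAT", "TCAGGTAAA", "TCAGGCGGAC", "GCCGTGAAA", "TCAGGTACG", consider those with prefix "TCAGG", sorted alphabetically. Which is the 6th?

Words with prefix "TCAGG", in lexicographic order: "TCAGGCGGAC", "TCAGGTAAA", "TCAGGTAAT", "TCAGGTAC", "TCAGGTACC", "TCAGGTACG"
The 6th is TCAGGTACG.

TCAGGTACG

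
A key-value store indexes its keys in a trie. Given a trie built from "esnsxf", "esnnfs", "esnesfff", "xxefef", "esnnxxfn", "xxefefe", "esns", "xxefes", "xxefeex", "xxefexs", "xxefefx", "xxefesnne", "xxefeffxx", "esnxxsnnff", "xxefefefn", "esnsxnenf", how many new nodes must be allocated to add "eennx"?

4

Walking "eennx" from the root, the first 1 characters ("e") follow existing edges; "e" is the first miss.
So 5 − 1 = 4 new nodes.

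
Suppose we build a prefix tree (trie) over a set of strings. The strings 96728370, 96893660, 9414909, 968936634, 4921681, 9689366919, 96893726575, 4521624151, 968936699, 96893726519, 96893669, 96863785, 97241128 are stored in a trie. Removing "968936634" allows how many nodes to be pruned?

2

Walk "968936634" from the leaf back toward the root, removing each node that no remaining word uses.
The suffix "34" (2 nodes) is used only by "968936634"; the node for "9689366" still has the child "0", so pruning stops there.
Nodes removed: 2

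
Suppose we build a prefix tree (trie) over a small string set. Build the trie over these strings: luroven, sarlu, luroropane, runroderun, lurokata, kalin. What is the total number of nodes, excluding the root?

37

Insert word by word; a character creates a node only if that edge doesn't already exist:
  "luroven" → 7 new (l, u, r, o, v, e, n)
  "sarlu" → 5 new (s, a, r, l, u)
  "luroropane" → prefix "luro" already present; 6 new (r, o, p, a, n, e)
  "runroderun" → 10 new (r, u, n, r, o, d, e, r, u, n)
  "lurokata" → prefix "luro" already present; 4 new (k, a, t, a)
  "kalin" → 5 new (k, a, l, i, n)
Total nodes = 7 + 5 + 6 + 10 + 4 + 5 = 37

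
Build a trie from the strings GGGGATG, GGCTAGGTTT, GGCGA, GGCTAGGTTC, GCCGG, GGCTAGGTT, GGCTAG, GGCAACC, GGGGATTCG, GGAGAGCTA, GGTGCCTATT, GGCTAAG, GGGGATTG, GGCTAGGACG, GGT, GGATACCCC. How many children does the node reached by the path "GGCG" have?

1

The children of the "GGCG" node are the distinct next characters among strings starting with "GGCG".
Characters that immediately follow "GGCG" among the stored strings: {A}.
That node has 1 child edge.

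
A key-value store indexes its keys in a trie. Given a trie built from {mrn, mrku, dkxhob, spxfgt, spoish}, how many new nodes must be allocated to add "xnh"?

3

Nothing in the trie begins with "x"; the whole of "xnh" is new.
3 − 0 = 3 new nodes.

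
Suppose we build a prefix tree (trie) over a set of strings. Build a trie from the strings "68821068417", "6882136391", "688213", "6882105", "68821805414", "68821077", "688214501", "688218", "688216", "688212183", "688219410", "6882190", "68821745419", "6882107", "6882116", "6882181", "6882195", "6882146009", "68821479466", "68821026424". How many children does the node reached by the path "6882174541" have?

Walk "6882174541" from the root, arriving at one node.
Characters that immediately follow "6882174541" among the stored strings: {9}.
That node has 1 child edge.

1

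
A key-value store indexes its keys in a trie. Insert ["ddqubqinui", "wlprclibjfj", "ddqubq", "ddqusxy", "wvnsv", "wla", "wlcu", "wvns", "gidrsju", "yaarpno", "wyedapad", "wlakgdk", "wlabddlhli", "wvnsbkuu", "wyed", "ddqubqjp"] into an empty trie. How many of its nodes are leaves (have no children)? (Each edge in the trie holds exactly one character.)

12

Leaves are exactly the stored words that no other stored word extends.
Those words: "ddqubqinui", "ddqubqjp", "ddqusxy", "gidrsju", "wlabddlhli", "wlakgdk", "wlcu", "wlprclibjfj", "wvnsbkuu", "wvnsv", "wyedapad", "yaarpno"
Leaf count: 12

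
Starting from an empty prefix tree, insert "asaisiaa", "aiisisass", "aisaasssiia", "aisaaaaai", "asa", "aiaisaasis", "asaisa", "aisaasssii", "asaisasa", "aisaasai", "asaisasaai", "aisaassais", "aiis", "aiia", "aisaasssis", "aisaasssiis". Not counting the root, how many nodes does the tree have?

Count nodes per top-level branch (shared prefixes stored once):
  'a'-branch (aiaisaasis, aiia, aiis, aiisisass, aisaaaaai, aisaasai, aisaassais, aisaasssii, aisaasssiia, aisaasssiis, aisaasssis, asa, asaisa, asaisasa, asaisasaai, asaisiaa): 50 nodes
Sum: 50

50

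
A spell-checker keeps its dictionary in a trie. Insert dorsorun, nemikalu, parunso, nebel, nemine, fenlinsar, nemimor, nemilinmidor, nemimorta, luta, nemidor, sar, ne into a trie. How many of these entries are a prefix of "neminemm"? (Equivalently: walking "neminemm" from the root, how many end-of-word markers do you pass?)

2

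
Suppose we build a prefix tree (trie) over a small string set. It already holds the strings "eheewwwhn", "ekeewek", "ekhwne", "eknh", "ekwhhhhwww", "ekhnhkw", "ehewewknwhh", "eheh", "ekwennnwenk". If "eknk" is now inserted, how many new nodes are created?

1

The longest prefix of "eknk" already in the trie is "ekn" (length 3).
New nodes needed: |"eknk"| − 3 = 4 − 3 = 1.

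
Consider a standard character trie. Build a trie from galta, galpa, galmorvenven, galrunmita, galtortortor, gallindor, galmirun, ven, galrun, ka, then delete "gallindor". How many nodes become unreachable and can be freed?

6

Walk "gallindor" from the leaf back toward the root, removing each node that no remaining word uses.
The suffix "lindor" (6 nodes) is used only by "gallindor"; the node for "gal" still has the child "t", so pruning stops there.
Nodes removed: 6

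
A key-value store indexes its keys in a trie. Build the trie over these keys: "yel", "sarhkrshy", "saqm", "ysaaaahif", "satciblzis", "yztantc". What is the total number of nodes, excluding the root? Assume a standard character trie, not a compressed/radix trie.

36

Count nodes per top-level branch (shared prefixes stored once):
  's'-branch (saqm, sarhkrshy, satciblzis): 19 nodes
  'y'-branch (yel, ysaaaahif, yztantc): 17 nodes
Sum: 36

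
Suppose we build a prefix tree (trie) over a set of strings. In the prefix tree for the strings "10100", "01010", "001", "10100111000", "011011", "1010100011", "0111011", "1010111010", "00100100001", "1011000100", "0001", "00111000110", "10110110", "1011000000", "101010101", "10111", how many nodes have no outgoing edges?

A leaf is a node with no children — equivalently, the end of a word that is not a proper prefix of any other stored word.
Those words: "0001", "00100100001", "00111000110", "01010", "011011", "0111011", "10100111000", "1010100011", "101010101", "1010111010", "1011000000", "1011000100", "10110110", "10111"
Leaf count: 14

14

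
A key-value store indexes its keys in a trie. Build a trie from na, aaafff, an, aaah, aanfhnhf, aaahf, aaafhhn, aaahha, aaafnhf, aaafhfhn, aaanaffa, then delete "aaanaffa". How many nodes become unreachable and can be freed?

After clearing the end-marker at "aaanaffa", prune upward until reaching a node still needed by another word.
The suffix "naffa" (5 nodes) is used only by "aaanaffa"; the node for "aaa" still has the child "f", so pruning stops there.
Nodes removed: 5

5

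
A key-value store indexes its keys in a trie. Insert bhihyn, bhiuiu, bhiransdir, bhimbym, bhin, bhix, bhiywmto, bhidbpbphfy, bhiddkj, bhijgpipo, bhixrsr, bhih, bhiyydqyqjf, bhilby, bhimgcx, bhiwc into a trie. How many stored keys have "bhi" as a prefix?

16

Filter for entries beginning with "bhi":
Matches: "bhidbpbphfy", "bhiddkj", "bhih", "bhihyn", "bhijgpipo", "bhilby", "bhimbym", "bhimgcx", "bhin", "bhiransdir", "bhiuiu", "bhiwc", "bhix", "bhixrsr", "bhiywmto", "bhiyydqyqjf"
Count: 16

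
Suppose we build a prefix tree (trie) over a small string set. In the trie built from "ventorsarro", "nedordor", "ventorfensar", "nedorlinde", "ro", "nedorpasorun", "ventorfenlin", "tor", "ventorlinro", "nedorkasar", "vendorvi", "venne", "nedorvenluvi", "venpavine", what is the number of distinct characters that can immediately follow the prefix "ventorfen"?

2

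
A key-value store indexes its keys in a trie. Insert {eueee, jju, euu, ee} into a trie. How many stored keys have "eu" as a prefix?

2

Traverse to the node for "eu", then collect every word in that subtree.
Matches: "eueee", "euu"
Count: 2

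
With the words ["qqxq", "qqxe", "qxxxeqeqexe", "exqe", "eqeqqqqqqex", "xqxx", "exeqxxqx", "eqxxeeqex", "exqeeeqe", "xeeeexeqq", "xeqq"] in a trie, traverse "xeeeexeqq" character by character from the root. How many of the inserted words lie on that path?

1

Walk "xeeeexeqq" from the root; an end-of-word marker is hit whenever a stored word is a prefix of "xeeeexeqq".
Prefixes of the query that are stored words: "xeeeexeqq"
Count: 1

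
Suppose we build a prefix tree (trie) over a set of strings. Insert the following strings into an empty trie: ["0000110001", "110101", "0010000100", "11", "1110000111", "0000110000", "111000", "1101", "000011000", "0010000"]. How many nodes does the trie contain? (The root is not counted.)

33

Count nodes per top-level branch (shared prefixes stored once):
  '0'-branch (000011000, 0000110000, 0000110001, 0010000, 0010000100): 19 nodes
  '1'-branch (11, 1101, 110101, 111000, 1110000111): 14 nodes
Sum: 33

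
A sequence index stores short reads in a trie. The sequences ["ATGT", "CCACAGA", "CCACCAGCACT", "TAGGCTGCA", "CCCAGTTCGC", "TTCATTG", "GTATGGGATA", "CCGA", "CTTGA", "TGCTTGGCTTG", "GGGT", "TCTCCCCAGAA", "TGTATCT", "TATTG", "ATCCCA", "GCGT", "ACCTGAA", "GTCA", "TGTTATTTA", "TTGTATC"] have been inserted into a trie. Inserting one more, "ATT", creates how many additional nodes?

1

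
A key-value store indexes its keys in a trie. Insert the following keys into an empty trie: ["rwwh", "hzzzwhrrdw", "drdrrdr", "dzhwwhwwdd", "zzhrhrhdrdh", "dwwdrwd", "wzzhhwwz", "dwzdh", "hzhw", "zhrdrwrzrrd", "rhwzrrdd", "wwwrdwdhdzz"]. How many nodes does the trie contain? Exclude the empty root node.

Insert word by word; a character creates a node only if that edge doesn't already exist:
  "rwwh" → 4 new (r, w, w, h)
  "hzzzwhrrdw" → 10 new (h, z, z, z, w, h, r, r, d, w)
  "drdrrdr" → 7 new (d, r, d, r, r, d, r)
  "dzhwwhwwdd" → prefix "d" already present; 9 new (z, h, w, w, h, w, w, d, d)
  "zzhrhrhdrdh" → 11 new (z, z, h, r, h, r, h, d, r, d, h)
  "dwwdrwd" → prefix "d" already present; 6 new (w, w, d, r, w, d)
  "wzzhhwwz" → 8 new (w, z, z, h, h, w, w, z)
  "dwzdh" → prefix "dw" already present; 3 new (z, d, h)
  "hzhw" → prefix "hz" already present; 2 new (h, w)
  "zhrdrwrzrrd" → prefix "z" already present; 10 new (h, r, d, r, w, r, z, r, r, d)
  "rhwzrrdd" → prefix "r" already present; 7 new (h, w, z, r, r, d, d)
  "wwwrdwdhdzz" → prefix "w" already present; 10 new (w, w, r, d, w, d, h, d, z, z)
Total nodes = 4 + 10 + 7 + 9 + 11 + 6 + 8 + 3 + 2 + 10 + 7 + 10 = 87

87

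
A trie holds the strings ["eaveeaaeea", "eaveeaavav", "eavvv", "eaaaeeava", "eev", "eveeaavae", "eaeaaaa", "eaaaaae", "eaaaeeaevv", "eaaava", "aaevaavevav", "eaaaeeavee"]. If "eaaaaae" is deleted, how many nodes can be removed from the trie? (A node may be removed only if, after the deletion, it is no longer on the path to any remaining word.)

A node on "eaaaaae"'s path can go only if nothing else ends at it or branches off below it.
The suffix "aae" (3 nodes) is used only by "eaaaaae"; the node for "eaaa" still has the child "e", so pruning stops there.
Nodes removed: 3

3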